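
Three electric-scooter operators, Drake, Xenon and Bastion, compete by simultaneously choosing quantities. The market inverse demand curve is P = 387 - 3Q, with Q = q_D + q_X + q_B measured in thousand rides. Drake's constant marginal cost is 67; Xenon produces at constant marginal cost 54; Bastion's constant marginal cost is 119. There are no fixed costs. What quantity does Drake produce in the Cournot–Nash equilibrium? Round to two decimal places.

Drake's profit: π_D = (387 - 3Q)q_D - (67q_D). Setting ∂π_D/∂q_D = 0: 320 - 6q_D - 3(q_X + q_B) = 0.
Xenon's first-order condition: 333 - 6q_X - 3(q_D + q_B) = 0.
Bastion's first-order condition: 268 - 6q_B - 3(q_D + q_X) = 0.
Summing all 3 equations gives 921 − 12Q = 0, hence Q = 307/4.
Back-substituting: q_D = (320 − 921/4)/3 = 359/12, q_X = (333 − 921/4)/3 = 137/4, q_B = (268 − 921/4)/3 = 151/12.

29.92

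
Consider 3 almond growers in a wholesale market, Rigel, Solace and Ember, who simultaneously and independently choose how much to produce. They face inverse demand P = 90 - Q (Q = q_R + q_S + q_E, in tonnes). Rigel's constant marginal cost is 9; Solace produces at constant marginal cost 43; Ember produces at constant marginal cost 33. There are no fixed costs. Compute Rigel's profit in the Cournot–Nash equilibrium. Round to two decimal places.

1207.56

Rigel's profit: π_R = (90 - Q)q_R - (9q_R). Setting ∂π_R/∂q_R = 0: 81 - 2q_R - (q_S + q_E) = 0.
Solace's profit: π_S = (90 - Q)q_S - (43q_S). Setting ∂π_S/∂q_S = 0: 47 - 2q_S - (q_R + q_E) = 0.
Ember's profit: π_E = (90 - Q)q_E - (33q_E). Setting ∂π_E/∂q_E = 0: 57 - 2q_E - (q_R + q_S) = 0.
Adding the 3 conditions: 185 − 2Q − 2Q = 0, i.e. Q = 185/4.
Back-substituting: q_R = (81 − 185/4) = 139/4, q_S = (47 − 185/4) = 3/4, q_E = (57 − 185/4) = 43/4.
Price P = 90 - 185/4 = 175/4.
Rigel's profit: (175/4 - 9)·(139/4) = 1207.5625.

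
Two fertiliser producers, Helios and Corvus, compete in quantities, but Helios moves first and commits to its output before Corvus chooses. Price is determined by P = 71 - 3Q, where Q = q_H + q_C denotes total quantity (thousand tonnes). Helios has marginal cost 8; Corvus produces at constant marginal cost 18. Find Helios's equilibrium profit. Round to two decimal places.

222.04

The follower Corvus best-responds to any q_H: π_C = (71 - 3Q)q_C - 18q_C.
Setting the follower's marginal profit to zero, 53 - 3q_H - 6q_C = 0, i.e. q_C = (53 - 3q_H)/6.
The leader anticipates this reaction. Substituting into P = 71 - 3Q gives P = 89/2 - (3/2)q_H, so π_H = (89/2 - (3/2)q_H)q_H - 8q_H.
Maximising: ∂π_H/∂q_H = 73/2 - 3q_H = 0, giving q_H = 73/6.
Then q_C = (53 - 3·(73/6))/6 = 11/4.
Price P = 71 - 3·(179/12) = 105/4.
Helios's profit: (105/4 - 8)·(73/6) = 222.0417.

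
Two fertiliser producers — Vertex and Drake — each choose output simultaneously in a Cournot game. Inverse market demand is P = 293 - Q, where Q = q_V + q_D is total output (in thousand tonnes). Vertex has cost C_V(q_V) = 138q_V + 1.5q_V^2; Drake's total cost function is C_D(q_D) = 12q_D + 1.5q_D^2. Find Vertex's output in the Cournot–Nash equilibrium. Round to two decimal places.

Vertex's profit: π_V = (293 - Q)q_V - (138q_V + (3/2)q_V²). Setting ∂π_V/∂q_V = 0: 155 - 5q_V - (q_D) = 0.
Drake's profit: π_D = (293 - Q)q_D - (12q_D + (3/2)q_D²). Setting ∂π_D/∂q_D = 0: 281 - 5q_D - (q_V) = 0.
Best responses: q_V = (155 - q_D)/5, q_D = (281 - q_V)/5.
Solving the pair: q_V = 247/12, q_D = 625/12.

20.58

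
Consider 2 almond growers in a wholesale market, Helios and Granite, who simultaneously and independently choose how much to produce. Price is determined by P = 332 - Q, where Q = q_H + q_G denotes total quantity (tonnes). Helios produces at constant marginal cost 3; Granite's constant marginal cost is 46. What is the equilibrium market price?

127

Helios's profit: π_H = (332 - Q)q_H - (3q_H). Setting ∂π_H/∂q_H = 0: 329 - 2q_H - (q_G) = 0.
Granite's profit: π_G = (332 - Q)q_G - (46q_G). Setting ∂π_G/∂q_G = 0: 286 - 2q_G - (q_H) = 0.
Best responses: q_H = (329 - q_G)/2, q_G = (286 - q_H)/2.
Substituting one into the other gives q_H = 124 and q_G = 81.
Total output Q = 205, so price P = 332 - 205 = 127.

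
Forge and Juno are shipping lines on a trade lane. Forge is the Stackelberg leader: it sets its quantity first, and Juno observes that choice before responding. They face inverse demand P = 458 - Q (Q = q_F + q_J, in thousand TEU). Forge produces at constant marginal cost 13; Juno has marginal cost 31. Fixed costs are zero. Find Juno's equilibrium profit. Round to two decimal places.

9555.06

Solve by backward induction. Given q_F, the follower Juno maximises π_J = (458 - q_F - q_J)q_J - 31q_J.
Setting the follower's marginal profit to zero, 427 - q_F - 2q_J = 0, i.e. q_J = (427 - q_F)/2.
Forge substitutes q_J(q_F) into its own profit: π_F = q_F(458 - q_F - (427 - q_F)/2) - 13q_F = (489/2 - (1/2)q_F)q_F - 13q_F.
Maximising: ∂π_F/∂q_F = 463/2 - q_F = 0, giving q_F = 463/2.
Then q_J = (427 - 463/2)/2 = 391/4.
Price P = 458 - 1317/4 = 515/4.
Juno's profit: (515/4 - 31)·(391/4) = 9555.0625.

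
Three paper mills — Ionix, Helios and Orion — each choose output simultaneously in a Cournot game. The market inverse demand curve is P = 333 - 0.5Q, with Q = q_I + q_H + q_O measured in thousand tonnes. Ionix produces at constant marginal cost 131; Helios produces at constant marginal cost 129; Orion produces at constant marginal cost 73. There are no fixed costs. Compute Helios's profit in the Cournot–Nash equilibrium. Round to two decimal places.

Ionix's profit: π_I = (333 - 0.5Q)q_I - (131q_I). Setting ∂π_I/∂q_I = 0: 202 - q_I - (1/2)(q_H + q_O) = 0.
Helios's first-order condition: 204 - q_H - (1/2)(q_I + q_O) = 0.
Orion's profit: π_O = (333 - 0.5Q)q_O - (73q_O). Setting ∂π_O/∂q_O = 0: 260 - q_O - (1/2)(q_I + q_H) = 0.
Adding the 3 conditions: 666 − Q − Q = 0, i.e. Q = 333.
Back-substituting: q_I = (202 − 333/2)/(1/2) = 71, q_H = (204 − 333/2)/(1/2) = 75, q_O = (260 − 333/2)/(1/2) = 187.
Price P = 333 - (1/2)·333 = 333/2.
Helios's profit: (333/2 - 129)·75 = 2812.5000.

2812.50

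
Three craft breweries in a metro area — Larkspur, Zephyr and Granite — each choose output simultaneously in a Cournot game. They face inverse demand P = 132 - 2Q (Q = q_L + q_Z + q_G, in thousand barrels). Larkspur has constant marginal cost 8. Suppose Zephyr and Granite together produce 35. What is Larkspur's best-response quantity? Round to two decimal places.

13.50

With rivals' combined output fixed at 35, Larkspur's profit is π_L = (132 - 2·35 - 2q_L)q_L - (8q_L) = (62 - 2q_L)q_L - (8q_L).
∂π_L/∂q_L = 54 - 4q_L = 0, so q_L = 27/2.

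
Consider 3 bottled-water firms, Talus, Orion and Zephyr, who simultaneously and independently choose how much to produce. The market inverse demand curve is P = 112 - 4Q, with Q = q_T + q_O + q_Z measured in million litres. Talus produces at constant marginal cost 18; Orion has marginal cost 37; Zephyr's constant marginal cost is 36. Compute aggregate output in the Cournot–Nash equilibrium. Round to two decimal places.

15.31

Talus's profit: π_T = (112 - 4Q)q_T - (18q_T). Setting ∂π_T/∂q_T = 0: 94 - 8q_T - 4(q_O + q_Z) = 0.
Orion's profit: π_O = (112 - 4Q)q_O - (37q_O). Setting ∂π_O/∂q_O = 0: 75 - 8q_O - 4(q_T + q_Z) = 0.
Zephyr's profit: π_Z = (112 - 4Q)q_Z - (36q_Z). Setting ∂π_Z/∂q_Z = 0: 76 - 8q_Z - 4(q_T + q_O) = 0.
Adding the 3 first-order conditions: 245 − 16Q = 0, so Q = 245/16.
Back-substituting: q_T = (94 − 245/4)/4 = 131/16, q_O = (75 − 245/4)/4 = 55/16, q_Z = (76 − 245/4)/4 = 59/16.
Total output Q = 131/16 + 55/16 + 59/16 = 245/16.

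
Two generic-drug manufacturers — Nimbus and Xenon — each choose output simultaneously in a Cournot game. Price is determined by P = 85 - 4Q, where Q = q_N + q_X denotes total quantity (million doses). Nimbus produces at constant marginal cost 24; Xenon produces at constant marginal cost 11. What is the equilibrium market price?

Nimbus's profit: π_N = (85 - 4Q)q_N - (24q_N). Setting ∂π_N/∂q_N = 0: 61 - 8q_N - 4(q_X) = 0.
Xenon's first-order condition: 74 - 8q_X - 4(q_N) = 0.
Rearranging gives the reaction functions q_N = (61 - 4q_X)/8 and q_X = (74 - 4q_N)/8.
Substituting one into the other gives q_N = 4 and q_X = 29/4.
Total output Q = 45/4, so price P = 85 - 4·(45/4) = 40.

40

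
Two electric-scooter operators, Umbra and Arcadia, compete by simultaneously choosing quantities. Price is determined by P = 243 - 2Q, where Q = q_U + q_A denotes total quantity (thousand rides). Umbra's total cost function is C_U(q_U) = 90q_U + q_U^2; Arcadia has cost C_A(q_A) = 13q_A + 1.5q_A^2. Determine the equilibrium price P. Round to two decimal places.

154.32

Umbra's profit: π_U = (243 - 2Q)q_U - (90q_U + q_U²). Setting ∂π_U/∂q_U = 0: 153 - 6q_U - 2(q_A) = 0.
Arcadia's profit: π_A = (243 - 2Q)q_A - (13q_A + (3/2)q_A²). Setting ∂π_A/∂q_A = 0: 230 - 7q_A - 2(q_U) = 0.
Best responses: q_U = (153 - 2q_A)/6, q_A = (230 - 2q_U)/7.
Substituting one into the other gives q_U = 611/38 and q_A = 537/19.
Total output Q = 1685/38, so price P = 243 - 2·(1685/38) = 154.3158.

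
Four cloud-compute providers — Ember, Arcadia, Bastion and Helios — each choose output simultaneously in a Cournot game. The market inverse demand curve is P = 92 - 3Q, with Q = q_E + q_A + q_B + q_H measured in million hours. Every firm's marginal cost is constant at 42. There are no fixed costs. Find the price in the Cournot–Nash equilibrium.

52

A representative firm's profit is π_i = q_i(92 - 3Q) - 42q_i.
First-order condition (treating rivals' output as given): 50 - 6q_i - 3·Σ_{j≠i} q_j = 0.
With identical firms every q_j equals q_i, so Σ_{j≠i} q_j = 3q_i and 50 = 15q_i, giving q_i = 10/3.
Total output Q = 40/3, so price P = 92 - 3·(40/3) = 52.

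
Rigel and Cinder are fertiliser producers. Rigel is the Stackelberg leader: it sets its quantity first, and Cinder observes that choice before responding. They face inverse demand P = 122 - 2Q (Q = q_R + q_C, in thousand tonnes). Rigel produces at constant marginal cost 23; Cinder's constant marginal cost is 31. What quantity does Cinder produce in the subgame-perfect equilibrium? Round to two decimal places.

9.38

Solve by backward induction. Given q_R, the follower Cinder maximises π_C = (122 - 2q_R - 2q_C)q_C - 31q_C.
Follower FOC: 91 - 2q_R - 4q_C = 0, so q_C(q_R) = (91 - 2q_R)/4.
The leader anticipates this reaction. Substituting into P = 122 - 2Q gives P = 153/2 - q_R, so π_R = (153/2 - q_R)q_R - 23q_R.
Leader FOC: 107/2 - 2q_R = 0, so q_R = 107/4.
Then q_C = (91 - 2·(107/4))/4 = 75/8.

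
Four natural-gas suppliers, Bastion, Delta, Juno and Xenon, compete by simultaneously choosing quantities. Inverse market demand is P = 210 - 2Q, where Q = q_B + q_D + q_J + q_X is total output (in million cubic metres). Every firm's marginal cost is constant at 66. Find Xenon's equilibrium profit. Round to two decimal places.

414.72

A representative firm's profit is π_i = q_i(210 - 2Q) - 66q_i.
Setting ∂π_i/∂q_i = 0 with rivals' quantities fixed: 144 - 4q_i - 2·Σ_{j≠i} q_j = 0.
By symmetry each firm produces the same amount; substituting Σ_{j≠i} q_j = 3q_i yields q_i = 144/10 = 72/5.
Price P = 210 - 2·(288/5) = 474/5.
Xenon's profit: (474/5 - 66)·(72/5) = 414.7200.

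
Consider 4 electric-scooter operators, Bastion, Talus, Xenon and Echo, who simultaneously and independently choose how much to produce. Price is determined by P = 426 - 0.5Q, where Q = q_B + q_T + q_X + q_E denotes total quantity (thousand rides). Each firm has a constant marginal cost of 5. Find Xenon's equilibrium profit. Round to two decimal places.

A representative firm's profit is π_i = q_i(426 - 0.5Q) - 5q_i.
Setting ∂π_i/∂q_i = 0 with rivals' quantities fixed: 421 - q_i - (1/2)·Σ_{j≠i} q_j = 0.
With identical firms every q_j equals q_i, so Σ_{j≠i} q_j = 3q_i and 421 = (5/2)q_i, giving q_i = 842/5.
Price P = 426 - (1/2)·673.6000 = 446/5.
Xenon's profit: (446/5 - 5)·(842/5) = 14179.2800.

14179.28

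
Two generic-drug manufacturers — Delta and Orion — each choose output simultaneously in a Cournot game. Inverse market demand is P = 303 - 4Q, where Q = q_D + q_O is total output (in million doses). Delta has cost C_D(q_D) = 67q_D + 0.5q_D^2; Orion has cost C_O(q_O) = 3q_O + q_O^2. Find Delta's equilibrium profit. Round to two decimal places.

Delta's profit: π_D = (303 - 4Q)q_D - (67q_D + (1/2)q_D²). Setting ∂π_D/∂q_D = 0: 236 - 9q_D - 4(q_O) = 0.
Orion's profit: π_O = (303 - 4Q)q_O - (3q_O + q_O²). Setting ∂π_O/∂q_O = 0: 300 - 10q_O - 4(q_D) = 0.
Rearranging gives the reaction functions q_D = (236 - 4q_O)/9 and q_O = (300 - 4q_D)/10.
Solving the pair: q_D = 580/37, q_O = 878/37.
Price P = 303 - 4·(1458/37) = 145.3784.
Delta's profit: 145.3784·(580/37) - 67·(580/37) - (1/2)(580/37)² = 1105.7706.

1105.77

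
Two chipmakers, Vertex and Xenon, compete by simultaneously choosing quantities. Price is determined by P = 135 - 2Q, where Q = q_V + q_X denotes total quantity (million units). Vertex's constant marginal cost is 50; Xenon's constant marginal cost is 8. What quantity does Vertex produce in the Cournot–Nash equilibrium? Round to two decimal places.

7.17

Vertex's profit: π_V = (135 - 2Q)q_V - (50q_V). Setting ∂π_V/∂q_V = 0: 85 - 4q_V - 2(q_X) = 0.
Xenon's profit: π_X = (135 - 2Q)q_X - (8q_X). Setting ∂π_X/∂q_X = 0: 127 - 4q_X - 2(q_V) = 0.
So q_V = (85 - 2q_X)/4 and q_X = (127 - 2q_V)/4.
Substituting one into the other gives q_V = 43/6 and q_X = 169/6.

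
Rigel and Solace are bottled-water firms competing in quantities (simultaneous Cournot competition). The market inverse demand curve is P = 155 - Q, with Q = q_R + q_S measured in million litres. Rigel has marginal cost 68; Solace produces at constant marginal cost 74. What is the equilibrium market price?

99

Rigel's profit: π_R = (155 - Q)q_R - (68q_R). Setting ∂π_R/∂q_R = 0: 87 - 2q_R - (q_S) = 0.
Solace's first-order condition: 81 - 2q_S - (q_R) = 0.
Rearranging gives the reaction functions q_R = (87 - q_S)/2 and q_S = (81 - q_R)/2.
Substituting one into the other gives q_R = 31 and q_S = 25.
Total output Q = 56, so price P = 155 - 56 = 99.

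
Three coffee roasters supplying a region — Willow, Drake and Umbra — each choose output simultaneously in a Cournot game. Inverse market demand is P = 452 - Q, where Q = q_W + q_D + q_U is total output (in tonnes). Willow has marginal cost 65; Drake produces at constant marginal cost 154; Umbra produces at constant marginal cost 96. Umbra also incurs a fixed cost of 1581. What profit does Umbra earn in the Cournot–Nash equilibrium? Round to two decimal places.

7587.06

Willow's profit: π_W = (452 - Q)q_W - (65q_W). Setting ∂π_W/∂q_W = 0: 387 - 2q_W - (q_D + q_U) = 0.
Drake's first-order condition: 298 - 2q_D - (q_W + q_U) = 0.
Umbra's profit: π_U = (452 - Q)q_U - (96q_U). Setting ∂π_U/∂q_U = 0: 356 - 2q_U - (q_W + q_D) = 0.
Adding the 3 first-order conditions: 1041 − 4Q = 0, so Q = 1041/4.
Back-substituting: q_W = (387 − 1041/4) = 507/4, q_D = (298 − 1041/4) = 151/4, q_U = (356 − 1041/4) = 383/4.
Price P = 452 - 1041/4 = 767/4.
Umbra's profit: (767/4 - 96)·(383/4) - 1581 = 7587.0625.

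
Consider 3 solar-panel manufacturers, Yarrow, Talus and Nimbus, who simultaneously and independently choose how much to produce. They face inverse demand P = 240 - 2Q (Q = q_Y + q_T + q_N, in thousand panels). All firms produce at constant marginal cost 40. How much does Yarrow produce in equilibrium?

A representative firm's profit is π_i = q_i(240 - 2Q) - 40q_i.
Setting ∂π_i/∂q_i = 0 with rivals' quantities fixed: 200 - 4q_i - 2·Σ_{j≠i} q_j = 0.
By symmetry each firm produces the same amount; substituting Σ_{j≠i} q_j = 2q_i yields q_i = 200/8 = 25.

25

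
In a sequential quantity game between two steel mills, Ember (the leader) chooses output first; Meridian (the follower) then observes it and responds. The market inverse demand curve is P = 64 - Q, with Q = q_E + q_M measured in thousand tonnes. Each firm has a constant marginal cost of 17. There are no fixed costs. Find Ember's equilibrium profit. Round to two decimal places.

The follower Meridian best-responds to any q_E: π_M = (64 - Q)q_M - 17q_M.
Follower FOC: 47 - q_E - 2q_M = 0, so q_M(q_E) = (47 - q_E)/2.
The leader anticipates this reaction. Substituting into P = 64 - Q gives P = 81/2 - (1/2)q_E, so π_E = (81/2 - (1/2)q_E)q_E - 17q_E.
Leader FOC: 47/2 - q_E = 0, so q_E = 47/2.
Then q_M = (47 - 47/2)/2 = 47/4.
Price P = 64 - 141/4 = 115/4.
Ember's profit: (115/4 - 17)·(47/2) = 276.1250.

276.13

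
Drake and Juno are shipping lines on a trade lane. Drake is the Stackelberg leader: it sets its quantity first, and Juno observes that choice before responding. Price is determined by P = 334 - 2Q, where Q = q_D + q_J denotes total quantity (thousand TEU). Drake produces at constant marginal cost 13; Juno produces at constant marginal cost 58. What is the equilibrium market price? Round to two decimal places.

Solve by backward induction. Given q_D, the follower Juno maximises π_J = (334 - 2q_D - 2q_J)q_J - 58q_J.
Setting the follower's marginal profit to zero, 276 - 2q_D - 4q_J = 0, i.e. q_J = (276 - 2q_D)/4.
Drake substitutes q_J(q_D) into its own profit: π_D = q_D(334 - 2q_D - (276 - 2q_D)/2) - 13q_D = (196 - q_D)q_D - 13q_D.
Leader FOC: 183 - 2q_D = 0, so q_D = 183/2.
Then q_J = (276 - 2·(183/2))/4 = 93/4.
Total output Q = 459/4, so price P = 334 - 2·(459/4) = 209/2.

104.50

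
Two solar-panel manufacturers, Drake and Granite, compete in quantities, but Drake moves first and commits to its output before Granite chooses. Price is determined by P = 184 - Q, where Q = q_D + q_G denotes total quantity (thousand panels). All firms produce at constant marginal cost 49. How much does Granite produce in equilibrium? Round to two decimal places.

Solve by backward induction. Given q_D, the follower Granite maximises π_G = (184 - q_D - q_G)q_G - 49q_G.
Follower FOC: 135 - q_D - 2q_G = 0, so q_G(q_D) = (135 - q_D)/2.
The leader anticipates this reaction. Substituting into P = 184 - Q gives P = 233/2 - (1/2)q_D, so π_D = (233/2 - (1/2)q_D)q_D - 49q_D.
Maximising: ∂π_D/∂q_D = 135/2 - q_D = 0, giving q_D = 135/2.
Then q_G = (135 - 135/2)/2 = 135/4.

33.75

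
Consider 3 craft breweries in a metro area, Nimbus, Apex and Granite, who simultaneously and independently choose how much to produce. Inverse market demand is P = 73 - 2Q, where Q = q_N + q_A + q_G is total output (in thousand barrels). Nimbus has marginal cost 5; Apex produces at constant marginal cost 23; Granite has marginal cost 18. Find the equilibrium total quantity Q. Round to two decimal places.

Nimbus's profit: π_N = (73 - 2Q)q_N - (5q_N). Setting ∂π_N/∂q_N = 0: 68 - 4q_N - 2(q_A + q_G) = 0.
Apex's profit: π_A = (73 - 2Q)q_A - (23q_A). Setting ∂π_A/∂q_A = 0: 50 - 4q_A - 2(q_N + q_G) = 0.
Granite's first-order condition: 55 - 4q_G - 2(q_N + q_A) = 0.
Adding the 3 conditions: 173 − 4Q − 4Q = 0, i.e. Q = 173/8.
Back-substituting: q_N = (68 − 173/4)/2 = 99/8, q_A = (50 − 173/4)/2 = 27/8, q_G = (55 − 173/4)/2 = 47/8.
Total output Q = 99/8 + 27/8 + 47/8 = 173/8.

21.63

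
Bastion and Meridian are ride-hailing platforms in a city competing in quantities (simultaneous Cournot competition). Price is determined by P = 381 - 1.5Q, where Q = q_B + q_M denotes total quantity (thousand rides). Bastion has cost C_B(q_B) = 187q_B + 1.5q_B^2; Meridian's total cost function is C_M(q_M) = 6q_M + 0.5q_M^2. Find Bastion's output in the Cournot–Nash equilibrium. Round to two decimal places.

Bastion's profit: π_B = (381 - 1.5Q)q_B - (187q_B + (3/2)q_B²). Setting ∂π_B/∂q_B = 0: 194 - 6q_B - (3/2)(q_M) = 0.
Meridian's first-order condition: 375 - 4q_M - (3/2)(q_B) = 0.
Best responses: q_B = (194 - (3/2)q_M)/6, q_M = (375 - (3/2)q_B)/4.
Solving the pair: q_B = 854/87, q_M = 90.0690.

9.82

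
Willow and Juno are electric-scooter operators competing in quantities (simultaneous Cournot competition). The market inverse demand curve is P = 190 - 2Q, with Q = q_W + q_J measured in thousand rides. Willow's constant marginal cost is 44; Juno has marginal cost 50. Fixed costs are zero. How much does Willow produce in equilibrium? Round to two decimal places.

Willow's profit: π_W = (190 - 2Q)q_W - (44q_W). Setting ∂π_W/∂q_W = 0: 146 - 4q_W - 2(q_J) = 0.
Juno's first-order condition: 140 - 4q_J - 2(q_W) = 0.
So q_W = (146 - 2q_J)/4 and q_J = (140 - 2q_W)/4.
Solving the pair: q_W = 76/3, q_J = 67/3.

25.33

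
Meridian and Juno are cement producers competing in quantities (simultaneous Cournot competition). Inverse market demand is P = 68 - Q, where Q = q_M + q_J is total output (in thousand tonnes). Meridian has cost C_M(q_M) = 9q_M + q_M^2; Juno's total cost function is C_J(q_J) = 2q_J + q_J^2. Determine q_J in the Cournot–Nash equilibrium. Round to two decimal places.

13.67

Meridian's profit: π_M = (68 - Q)q_M - (9q_M + q_M²). Setting ∂π_M/∂q_M = 0: 59 - 4q_M - (q_J) = 0.
Juno's profit: π_J = (68 - Q)q_J - (2q_J + q_J²). Setting ∂π_J/∂q_J = 0: 66 - 4q_J - (q_M) = 0.
So q_M = (59 - q_J)/4 and q_J = (66 - q_M)/4.
Substituting one into the other gives q_M = 34/3 and q_J = 41/3.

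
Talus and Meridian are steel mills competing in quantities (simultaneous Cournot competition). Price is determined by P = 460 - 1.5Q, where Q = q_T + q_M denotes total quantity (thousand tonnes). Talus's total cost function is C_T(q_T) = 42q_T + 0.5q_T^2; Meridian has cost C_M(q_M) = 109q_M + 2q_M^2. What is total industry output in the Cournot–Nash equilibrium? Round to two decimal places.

123.36

Talus's profit: π_T = (460 - 1.5Q)q_T - (42q_T + (1/2)q_T²). Setting ∂π_T/∂q_T = 0: 418 - 4q_T - (3/2)(q_M) = 0.
Meridian's first-order condition: 351 - 7q_M - (3/2)(q_T) = 0.
So q_T = (418 - (3/2)q_M)/4 and q_M = (351 - (3/2)q_T)/7.
Solving the pair: q_T = 93.1845, q_M = 30.1748.
Total output Q = 93.1845 + 30.1748 = 123.3592.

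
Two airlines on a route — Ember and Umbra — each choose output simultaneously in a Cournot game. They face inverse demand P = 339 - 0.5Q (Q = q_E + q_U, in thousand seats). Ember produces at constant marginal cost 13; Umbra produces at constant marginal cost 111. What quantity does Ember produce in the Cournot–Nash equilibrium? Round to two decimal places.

282.67

Ember's profit: π_E = (339 - 0.5Q)q_E - (13q_E). Setting ∂π_E/∂q_E = 0: 326 - q_E - (1/2)(q_U) = 0.
Umbra's profit: π_U = (339 - 0.5Q)q_U - (111q_U). Setting ∂π_U/∂q_U = 0: 228 - q_U - (1/2)(q_E) = 0.
Best responses: q_E = (326 - (1/2)q_U), q_U = (228 - (1/2)q_E).
Solving the pair: q_E = 848/3, q_U = 260/3.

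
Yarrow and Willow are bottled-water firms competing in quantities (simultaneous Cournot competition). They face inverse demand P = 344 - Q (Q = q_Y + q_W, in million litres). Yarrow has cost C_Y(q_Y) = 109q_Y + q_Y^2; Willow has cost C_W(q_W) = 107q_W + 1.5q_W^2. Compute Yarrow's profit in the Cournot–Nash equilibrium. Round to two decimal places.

Yarrow's profit: π_Y = (344 - Q)q_Y - (109q_Y + q_Y²). Setting ∂π_Y/∂q_Y = 0: 235 - 4q_Y - (q_W) = 0.
Willow's first-order condition: 237 - 5q_W - (q_Y) = 0.
Best responses: q_Y = (235 - q_W)/4, q_W = (237 - q_Y)/5.
Solving the pair: q_Y = 938/19, q_W = 713/19.
Price P = 344 - 1651/19 = 257.1053.
Yarrow's profit: 257.1053·(938/19) - 109·(938/19) - (938/19)² = 4874.4820.

4874.48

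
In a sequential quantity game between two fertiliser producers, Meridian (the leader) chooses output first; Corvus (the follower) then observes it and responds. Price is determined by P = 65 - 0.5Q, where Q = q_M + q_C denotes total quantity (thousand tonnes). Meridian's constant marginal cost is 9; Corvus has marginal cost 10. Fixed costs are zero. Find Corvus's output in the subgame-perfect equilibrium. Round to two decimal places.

26.50

Solve by backward induction. Given q_M, the follower Corvus maximises π_C = (65 - (1/2)q_M - (1/2)q_C)q_C - 10q_C.
Follower FOC: 55 - (1/2)q_M - q_C = 0, so q_C(q_M) = (55 - (1/2)q_M).
Meridian substitutes q_C(q_M) into its own profit: π_M = q_M(65 - (1/2)q_M - (55 - (1/2)q_M)/2) - 9q_M = (75/2 - (1/4)q_M)q_M - 9q_M.
Leader FOC: 57/2 - (1/2)q_M = 0, so q_M = 57.
Then q_C = (55 - (1/2)·57) = 53/2.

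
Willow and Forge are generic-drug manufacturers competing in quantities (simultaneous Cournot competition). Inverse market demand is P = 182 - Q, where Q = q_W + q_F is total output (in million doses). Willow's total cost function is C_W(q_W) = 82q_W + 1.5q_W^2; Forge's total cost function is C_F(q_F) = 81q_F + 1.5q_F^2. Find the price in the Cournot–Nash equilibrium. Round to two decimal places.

148.50

Willow's profit: π_W = (182 - Q)q_W - (82q_W + (3/2)q_W²). Setting ∂π_W/∂q_W = 0: 100 - 5q_W - (q_F) = 0.
Forge's first-order condition: 101 - 5q_F - (q_W) = 0.
Rearranging gives the reaction functions q_W = (100 - q_F)/5 and q_F = (101 - q_W)/5.
Substituting one into the other gives q_W = 133/8 and q_F = 135/8.
Total output Q = 67/2, so price P = 182 - 67/2 = 297/2.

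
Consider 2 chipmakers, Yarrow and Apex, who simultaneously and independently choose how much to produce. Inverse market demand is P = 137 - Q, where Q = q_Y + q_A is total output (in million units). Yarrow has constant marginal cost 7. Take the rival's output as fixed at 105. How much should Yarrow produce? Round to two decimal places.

With the rival's output fixed at 105, Yarrow's profit is π_Y = (137 - 105 - q_Y)q_Y - (7q_Y) = (32 - q_Y)q_Y - (7q_Y).
∂π_Y/∂q_Y = 25 - 2q_Y = 0, so q_Y = 25/2.

12.50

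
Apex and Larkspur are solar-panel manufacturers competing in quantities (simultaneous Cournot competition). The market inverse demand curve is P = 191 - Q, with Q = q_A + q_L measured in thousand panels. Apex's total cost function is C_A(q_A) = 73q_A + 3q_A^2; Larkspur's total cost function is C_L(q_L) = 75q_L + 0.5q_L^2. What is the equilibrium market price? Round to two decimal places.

Apex's profit: π_A = (191 - Q)q_A - (73q_A + 3q_A²). Setting ∂π_A/∂q_A = 0: 118 - 8q_A - (q_L) = 0.
Larkspur's profit: π_L = (191 - Q)q_L - (75q_L + (1/2)q_L²). Setting ∂π_L/∂q_L = 0: 116 - 3q_L - (q_A) = 0.
So q_A = (118 - q_L)/8 and q_L = (116 - q_A)/3.
Substituting one into the other gives q_A = 238/23 and q_L = 810/23.
Total output Q = 1048/23, so price P = 191 - 1048/23 = 145.4348.

145.43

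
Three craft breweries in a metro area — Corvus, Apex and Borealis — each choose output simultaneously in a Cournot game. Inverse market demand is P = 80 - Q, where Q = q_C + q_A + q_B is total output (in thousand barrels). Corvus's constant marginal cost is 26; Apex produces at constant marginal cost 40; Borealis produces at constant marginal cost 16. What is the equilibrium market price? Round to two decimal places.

40.50

Corvus's profit: π_C = (80 - Q)q_C - (26q_C). Setting ∂π_C/∂q_C = 0: 54 - 2q_C - (q_A + q_B) = 0.
Apex's first-order condition: 40 - 2q_A - (q_C + q_B) = 0.
Borealis's profit: π_B = (80 - Q)q_B - (16q_B). Setting ∂π_B/∂q_B = 0: 64 - 2q_B - (q_C + q_A) = 0.
Adding the 3 conditions: 158 − 2Q − 2Q = 0, i.e. Q = 79/2.
Back-substituting: q_C = (54 − 79/2) = 29/2, q_A = (40 − 79/2) = 1/2, q_B = (64 − 79/2) = 49/2.
Total output Q = 79/2, so price P = 80 - 79/2 = 81/2.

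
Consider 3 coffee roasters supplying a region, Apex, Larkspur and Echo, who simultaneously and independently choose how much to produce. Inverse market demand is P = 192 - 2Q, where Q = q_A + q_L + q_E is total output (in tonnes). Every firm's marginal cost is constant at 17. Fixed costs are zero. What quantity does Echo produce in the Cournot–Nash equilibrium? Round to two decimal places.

A representative firm's profit is π_i = q_i(192 - 2Q) - 17q_i.
First-order condition (treating rivals' output as given): 175 - 4q_i - 2·Σ_{j≠i} q_j = 0.
With identical firms every q_j equals q_i, so Σ_{j≠i} q_j = 2q_i and 175 = 8q_i, giving q_i = 175/8.

21.88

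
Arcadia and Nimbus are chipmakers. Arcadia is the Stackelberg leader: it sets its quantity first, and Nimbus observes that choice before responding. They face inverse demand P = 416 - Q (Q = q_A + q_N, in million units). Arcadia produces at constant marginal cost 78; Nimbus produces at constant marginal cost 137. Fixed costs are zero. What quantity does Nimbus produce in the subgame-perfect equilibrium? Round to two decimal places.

Solve by backward induction. Given q_A, the follower Nimbus maximises π_N = (416 - q_A - q_N)q_N - 137q_N.
Setting the follower's marginal profit to zero, 279 - q_A - 2q_N = 0, i.e. q_N = (279 - q_A)/2.
Arcadia substitutes q_N(q_A) into its own profit: π_A = q_A(416 - q_A - (279 - q_A)/2) - 78q_A = (553/2 - (1/2)q_A)q_A - 78q_A.
Maximising: ∂π_A/∂q_A = 397/2 - q_A = 0, giving q_A = 397/2.
Then q_N = (279 - 397/2)/2 = 161/4.

40.25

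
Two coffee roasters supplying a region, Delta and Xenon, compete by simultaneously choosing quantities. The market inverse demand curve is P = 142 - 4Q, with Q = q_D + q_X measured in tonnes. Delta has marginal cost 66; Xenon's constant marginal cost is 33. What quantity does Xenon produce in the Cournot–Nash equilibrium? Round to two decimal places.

11.83

Delta's profit: π_D = (142 - 4Q)q_D - (66q_D). Setting ∂π_D/∂q_D = 0: 76 - 8q_D - 4(q_X) = 0.
Xenon's first-order condition: 109 - 8q_X - 4(q_D) = 0.
Best responses: q_D = (76 - 4q_X)/8, q_X = (109 - 4q_D)/8.
Solving the pair: q_D = 43/12, q_X = 71/6.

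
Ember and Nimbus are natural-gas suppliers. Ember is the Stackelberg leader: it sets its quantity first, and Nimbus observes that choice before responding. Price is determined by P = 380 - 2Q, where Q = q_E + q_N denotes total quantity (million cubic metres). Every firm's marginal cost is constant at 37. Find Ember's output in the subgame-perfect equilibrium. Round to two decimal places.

85.75

The follower Nimbus best-responds to any q_E: π_N = (380 - 2Q)q_N - 37q_N.
Setting the follower's marginal profit to zero, 343 - 2q_E - 4q_N = 0, i.e. q_N = (343 - 2q_E)/4.
Ember substitutes q_N(q_E) into its own profit: π_E = q_E(380 - 2q_E - (343 - 2q_E)/2) - 37q_E = (417/2 - q_E)q_E - 37q_E.
The leader's first-order condition 343/2 - 2q_E = 0 yields q_E = 343/4.
Then q_N = (343 - 2·(343/4))/4 = 343/8.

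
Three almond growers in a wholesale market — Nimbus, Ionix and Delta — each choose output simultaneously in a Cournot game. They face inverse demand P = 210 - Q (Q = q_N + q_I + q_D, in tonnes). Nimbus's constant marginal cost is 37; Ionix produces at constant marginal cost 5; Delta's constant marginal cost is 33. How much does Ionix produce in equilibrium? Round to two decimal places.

Nimbus's profit: π_N = (210 - Q)q_N - (37q_N). Setting ∂π_N/∂q_N = 0: 173 - 2q_N - (q_I + q_D) = 0.
Ionix's profit: π_I = (210 - Q)q_I - (5q_I). Setting ∂π_I/∂q_I = 0: 205 - 2q_I - (q_N + q_D) = 0.
Delta's profit: π_D = (210 - Q)q_D - (33q_D). Setting ∂π_D/∂q_D = 0: 177 - 2q_D - (q_N + q_I) = 0.
Summing all 3 equations gives 555 − 4Q = 0, hence Q = 555/4.
Back-substituting: q_N = (173 − 555/4) = 137/4, q_I = (205 − 555/4) = 265/4, q_D = (177 − 555/4) = 153/4.

66.25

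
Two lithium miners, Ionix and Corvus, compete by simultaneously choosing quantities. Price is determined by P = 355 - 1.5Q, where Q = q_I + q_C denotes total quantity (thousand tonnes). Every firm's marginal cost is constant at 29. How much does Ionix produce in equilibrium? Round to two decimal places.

Each firm earns π_i = (355 - 1.5Q)q_i - 29q_i.
Setting ∂π_i/∂q_i = 0 with rivals' quantities fixed: 326 - 3q_i - (3/2)q_j = 0.
With identical firms every q_j equals q_i, so q_j = q_i and 326 = (9/2)q_i, giving q_i = 652/9.

72.44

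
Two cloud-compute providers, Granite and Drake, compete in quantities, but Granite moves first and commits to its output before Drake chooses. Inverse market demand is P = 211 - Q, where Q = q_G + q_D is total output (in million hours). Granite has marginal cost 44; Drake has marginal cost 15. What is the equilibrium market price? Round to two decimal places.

The follower Drake best-responds to any q_G: π_D = (211 - Q)q_D - 15q_D.
Setting the follower's marginal profit to zero, 196 - q_G - 2q_D = 0, i.e. q_D = (196 - q_G)/2.
The leader anticipates this reaction. Substituting into P = 211 - Q gives P = 113 - (1/2)q_G, so π_G = (113 - (1/2)q_G)q_G - 44q_G.
Leader FOC: 69 - q_G = 0, so q_G = 69.
Then q_D = (196 - 69)/2 = 127/2.
Total output Q = 265/2, so price P = 211 - 265/2 = 157/2.

78.50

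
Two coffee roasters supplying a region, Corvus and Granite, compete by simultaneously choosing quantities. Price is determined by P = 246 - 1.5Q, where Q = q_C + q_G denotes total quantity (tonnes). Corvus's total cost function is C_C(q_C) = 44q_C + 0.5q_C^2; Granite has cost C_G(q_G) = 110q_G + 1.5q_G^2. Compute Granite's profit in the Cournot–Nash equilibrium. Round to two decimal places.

Corvus's profit: π_C = (246 - 1.5Q)q_C - (44q_C + (1/2)q_C²). Setting ∂π_C/∂q_C = 0: 202 - 4q_C - (3/2)(q_G) = 0.
Granite's profit: π_G = (246 - 1.5Q)q_G - (110q_G + (3/2)q_G²). Setting ∂π_G/∂q_G = 0: 136 - 6q_G - (3/2)(q_C) = 0.
So q_C = (202 - (3/2)q_G)/4 and q_G = (136 - (3/2)q_C)/6.
Solving the pair: q_C = 1344/29, q_G = 964/87.
Price P = 246 - (3/2)·57.4253 = 159.8621.
Granite's profit: 159.8621·(964/87) - 110·(964/87) - (3/2)(964/87)² = 368.3298.

368.33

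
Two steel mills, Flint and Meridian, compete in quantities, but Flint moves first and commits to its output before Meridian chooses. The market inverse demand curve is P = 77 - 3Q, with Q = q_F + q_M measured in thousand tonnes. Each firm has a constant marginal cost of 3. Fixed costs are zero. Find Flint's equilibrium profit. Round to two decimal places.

Solve by backward induction. Given q_F, the follower Meridian maximises π_M = (77 - 3q_F - 3q_M)q_M - 3q_M.
Follower FOC: 74 - 3q_F - 6q_M = 0, so q_M(q_F) = (74 - 3q_F)/6.
The leader anticipates this reaction. Substituting into P = 77 - 3Q gives P = 40 - (3/2)q_F, so π_F = (40 - (3/2)q_F)q_F - 3q_F.
The leader's first-order condition 37 - 3q_F = 0 yields q_F = 37/3.
Then q_M = (74 - 3·(37/3))/6 = 37/6.
Price P = 77 - 3·(37/2) = 43/2.
Flint's profit: (43/2 - 3)·(37/3) = 1369/6.

228.17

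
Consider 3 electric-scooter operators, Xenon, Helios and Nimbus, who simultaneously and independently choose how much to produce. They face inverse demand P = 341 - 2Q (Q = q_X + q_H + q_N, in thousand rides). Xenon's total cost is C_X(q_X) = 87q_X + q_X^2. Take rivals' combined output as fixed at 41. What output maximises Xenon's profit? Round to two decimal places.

28.67

With rivals' combined output fixed at 41, Xenon's profit is π_X = (341 - 2·41 - 2q_X)q_X - (87q_X + q_X²) = (259 - 2q_X)q_X - (87q_X + q_X²).
∂π_X/∂q_X = 172 - 6q_X = 0, so q_X = 86/3.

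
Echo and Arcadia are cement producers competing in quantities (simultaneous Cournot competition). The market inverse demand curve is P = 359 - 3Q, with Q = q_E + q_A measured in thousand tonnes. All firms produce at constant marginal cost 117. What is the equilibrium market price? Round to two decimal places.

197.67

A representative firm's profit is π_i = q_i(359 - 3Q) - 117q_i.
First-order condition (treating rivals' output as given): 242 - 6q_i - 3q_j = 0.
By symmetry each firm produces the same amount; substituting q_j = q_i yields q_i = 242/9.
Total output Q = 484/9, so price P = 359 - 3·(484/9) = 593/3.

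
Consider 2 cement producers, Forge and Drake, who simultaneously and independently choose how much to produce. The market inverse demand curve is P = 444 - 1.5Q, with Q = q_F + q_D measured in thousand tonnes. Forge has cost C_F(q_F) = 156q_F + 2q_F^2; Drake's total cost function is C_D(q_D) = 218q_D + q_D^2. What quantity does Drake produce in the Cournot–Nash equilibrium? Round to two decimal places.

35.11

Forge's profit: π_F = (444 - 1.5Q)q_F - (156q_F + 2q_F²). Setting ∂π_F/∂q_F = 0: 288 - 7q_F - (3/2)(q_D) = 0.
Drake's profit: π_D = (444 - 1.5Q)q_D - (218q_D + q_D²). Setting ∂π_D/∂q_D = 0: 226 - 5q_D - (3/2)(q_F) = 0.
Rearranging gives the reaction functions q_F = (288 - (3/2)q_D)/7 and q_D = (226 - (3/2)q_F)/5.
Solving the pair: q_F = 33.6183, q_D = 35.1145.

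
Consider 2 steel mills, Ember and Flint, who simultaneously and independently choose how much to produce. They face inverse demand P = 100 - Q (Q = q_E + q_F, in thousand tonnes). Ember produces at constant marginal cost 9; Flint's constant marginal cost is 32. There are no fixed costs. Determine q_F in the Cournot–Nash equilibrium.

Ember's profit: π_E = (100 - Q)q_E - (9q_E). Setting ∂π_E/∂q_E = 0: 91 - 2q_E - (q_F) = 0.
Flint's profit: π_F = (100 - Q)q_F - (32q_F). Setting ∂π_F/∂q_F = 0: 68 - 2q_F - (q_E) = 0.
Best responses: q_E = (91 - q_F)/2, q_F = (68 - q_E)/2.
Substituting one into the other gives q_E = 38 and q_F = 15.

15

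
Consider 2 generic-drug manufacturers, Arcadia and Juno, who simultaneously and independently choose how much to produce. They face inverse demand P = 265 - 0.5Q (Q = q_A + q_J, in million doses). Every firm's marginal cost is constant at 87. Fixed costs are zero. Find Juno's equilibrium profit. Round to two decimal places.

Each firm earns π_i = (265 - 0.5Q)q_i - 87q_i.
First-order condition (treating rivals' output as given): 178 - q_i - (1/2)q_j = 0.
With identical firms every q_j equals q_i, so q_j = q_i and 178 = (3/2)q_i, giving q_i = 356/3.
Price P = 265 - (1/2)·(712/3) = 439/3.
Juno's profit: (439/3 - 87)·(356/3) = 7040.8889.

7040.89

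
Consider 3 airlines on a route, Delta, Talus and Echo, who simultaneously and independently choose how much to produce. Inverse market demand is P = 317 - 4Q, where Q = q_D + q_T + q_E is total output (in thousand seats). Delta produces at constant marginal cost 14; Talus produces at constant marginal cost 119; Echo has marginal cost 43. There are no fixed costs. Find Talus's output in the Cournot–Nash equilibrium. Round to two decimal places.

Delta's profit: π_D = (317 - 4Q)q_D - (14q_D). Setting ∂π_D/∂q_D = 0: 303 - 8q_D - 4(q_T + q_E) = 0.
Talus's first-order condition: 198 - 8q_T - 4(q_D + q_E) = 0.
Echo's first-order condition: 274 - 8q_E - 4(q_D + q_T) = 0.
Adding the 3 conditions: 775 − 8Q − 8Q = 0, i.e. Q = 775/16.
Back-substituting: q_D = (303 − 775/4)/4 = 437/16, q_T = (198 − 775/4)/4 = 17/16, q_E = (274 − 775/4)/4 = 321/16.

1.06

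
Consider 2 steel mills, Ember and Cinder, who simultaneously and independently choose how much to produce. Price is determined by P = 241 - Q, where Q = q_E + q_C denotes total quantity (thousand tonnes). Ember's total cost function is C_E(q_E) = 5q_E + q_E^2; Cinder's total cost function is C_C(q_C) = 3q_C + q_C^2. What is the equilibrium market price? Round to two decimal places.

Ember's profit: π_E = (241 - Q)q_E - (5q_E + q_E²). Setting ∂π_E/∂q_E = 0: 236 - 4q_E - (q_C) = 0.
Cinder's profit: π_C = (241 - Q)q_C - (3q_C + q_C²). Setting ∂π_C/∂q_C = 0: 238 - 4q_C - (q_E) = 0.
So q_E = (236 - q_C)/4 and q_C = (238 - q_E)/4.
Solving the pair: q_E = 706/15, q_C = 716/15.
Total output Q = 474/5, so price P = 241 - 474/5 = 731/5.

146.20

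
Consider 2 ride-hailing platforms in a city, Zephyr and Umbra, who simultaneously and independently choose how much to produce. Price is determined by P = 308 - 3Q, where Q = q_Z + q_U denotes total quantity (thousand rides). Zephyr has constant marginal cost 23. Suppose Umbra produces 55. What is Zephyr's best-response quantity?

With the rival's output fixed at 55, Zephyr's profit is π_Z = (308 - 3·55 - 3q_Z)q_Z - (23q_Z) = (143 - 3q_Z)q_Z - (23q_Z).
∂π_Z/∂q_Z = 120 - 6q_Z = 0, so q_Z = 20.

20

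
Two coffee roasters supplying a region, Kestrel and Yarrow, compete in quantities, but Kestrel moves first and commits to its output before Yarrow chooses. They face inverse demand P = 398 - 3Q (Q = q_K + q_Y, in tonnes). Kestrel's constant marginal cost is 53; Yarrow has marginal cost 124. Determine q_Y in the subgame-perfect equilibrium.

The follower Yarrow best-responds to any q_K: π_Y = (398 - 3Q)q_Y - 124q_Y.
∂π_Y/∂q_Y = 274 - 3q_K - 6q_Y = 0 gives the reaction function q_Y = (274 - 3q_K)/6.
Kestrel substitutes q_Y(q_K) into its own profit: π_K = q_K(398 - 3q_K - (274 - 3q_K)/2) - 53q_K = (261 - (3/2)q_K)q_K - 53q_K.
The leader's first-order condition 208 - 3q_K = 0 yields q_K = 208/3.
Then q_Y = (274 - 3·(208/3))/6 = 11.

11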